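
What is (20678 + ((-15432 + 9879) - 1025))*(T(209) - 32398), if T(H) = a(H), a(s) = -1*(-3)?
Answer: -456769500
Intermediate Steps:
a(s) = 3
T(H) = 3
(20678 + ((-15432 + 9879) - 1025))*(T(209) - 32398) = (20678 + ((-15432 + 9879) - 1025))*(3 - 32398) = (20678 + (-5553 - 1025))*(-32395) = (20678 - 6578)*(-32395) = 14100*(-32395) = -456769500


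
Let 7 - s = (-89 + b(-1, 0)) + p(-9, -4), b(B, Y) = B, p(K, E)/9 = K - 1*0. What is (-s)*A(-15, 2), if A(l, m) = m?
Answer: -356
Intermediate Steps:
p(K, E) = 9*K (p(K, E) = 9*(K - 1*0) = 9*(K + 0) = 9*K)
s = 178 (s = 7 - ((-89 - 1) + 9*(-9)) = 7 - (-90 - 81) = 7 - 1*(-171) = 7 + 171 = 178)
(-s)*A(-15, 2) = -1*178*2 = -178*2 = -356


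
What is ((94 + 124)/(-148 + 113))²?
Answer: 47524/1225 ≈ 38.795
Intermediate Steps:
((94 + 124)/(-148 + 113))² = (218/(-35))² = (218*(-1/35))² = (-218/35)² = 47524/1225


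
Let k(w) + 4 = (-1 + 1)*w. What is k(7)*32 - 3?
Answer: -131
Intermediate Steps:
k(w) = -4 (k(w) = -4 + (-1 + 1)*w = -4 + 0*w = -4 + 0 = -4)
k(7)*32 - 3 = -4*32 - 3 = -128 - 3 = -131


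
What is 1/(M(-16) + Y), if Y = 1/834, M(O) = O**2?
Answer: 834/213505 ≈ 0.0039062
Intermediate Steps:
Y = 1/834 ≈ 0.0011990
1/(M(-16) + Y) = 1/((-16)**2 + 1/834) = 1/(256 + 1/834) = 1/(213505/834) = 834/213505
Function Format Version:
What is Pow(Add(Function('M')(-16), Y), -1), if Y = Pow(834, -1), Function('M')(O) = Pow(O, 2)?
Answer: Rational(834, 213505) ≈ 0.0039062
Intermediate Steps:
Y = Rational(1, 834) ≈ 0.0011990
Pow(Add(Function('M')(-16), Y), -1) = Pow(Add(Pow(-16, 2), Rational(1, 834)), -1) = Pow(Add(256, Rational(1, 834)), -1) = Pow(Rational(213505, 834), -1) = Rational(834, 213505)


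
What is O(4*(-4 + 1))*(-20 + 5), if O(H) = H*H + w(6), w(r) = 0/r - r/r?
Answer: -2145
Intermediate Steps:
w(r) = -1 (w(r) = 0 - 1*1 = 0 - 1 = -1)
O(H) = -1 + H² (O(H) = H*H - 1 = H² - 1 = -1 + H²)
O(4*(-4 + 1))*(-20 + 5) = (-1 + (4*(-4 + 1))²)*(-20 + 5) = (-1 + (4*(-3))²)*(-15) = (-1 + (-12)²)*(-15) = (-1 + 144)*(-15) = 143*(-15) = -2145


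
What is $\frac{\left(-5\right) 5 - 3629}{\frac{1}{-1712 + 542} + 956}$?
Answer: $- \frac{4275180}{1118519} \approx -3.8222$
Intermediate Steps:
$\frac{\left(-5\right) 5 - 3629}{\frac{1}{-1712 + 542} + 956} = \frac{-25 - 3629}{\frac{1}{-1170} + 956} = - \frac{3654}{- \frac{1}{1170} + 956} = - \frac{3654}{\frac{1118519}{1170}} = \left(-3654\right) \frac{1170}{1118519} = - \frac{4275180}{1118519}$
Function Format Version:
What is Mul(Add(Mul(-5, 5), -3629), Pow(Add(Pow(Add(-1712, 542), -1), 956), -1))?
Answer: Rational(-4275180, 1118519) ≈ -3.8222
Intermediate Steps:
Mul(Add(Mul(-5, 5), -3629), Pow(Add(Pow(Add(-1712, 542), -1), 956), -1)) = Mul(Add(-25, -3629), Pow(Add(Pow(-1170, -1), 956), -1)) = Mul(-3654, Pow(Add(Rational(-1, 1170), 956), -1)) = Mul(-3654, Pow(Rational(1118519, 1170), -1)) = Mul(-3654, Rational(1170, 1118519)) = Rational(-4275180, 1118519)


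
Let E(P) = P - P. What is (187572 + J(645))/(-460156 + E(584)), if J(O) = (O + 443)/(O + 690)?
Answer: -62602427/153577065 ≈ -0.40763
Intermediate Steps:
E(P) = 0
J(O) = (443 + O)/(690 + O)
(187572 + J(645))/(-460156 + E(584)) = (187572 + (443 + 645)/(690 + 645))/(-460156 + 0) = (187572 + 1088/1335)/(-460156) = (187572 + (1/1335)*1088)*(-1/460156) = (187572 + 1088/1335)*(-1/460156) = (250409708/1335)*(-1/460156) = -62602427/153577065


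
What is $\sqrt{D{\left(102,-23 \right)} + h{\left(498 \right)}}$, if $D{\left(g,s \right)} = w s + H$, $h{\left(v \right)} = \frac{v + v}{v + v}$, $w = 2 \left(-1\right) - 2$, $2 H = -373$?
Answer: $\frac{i \sqrt{374}}{2} \approx 9.6695 i$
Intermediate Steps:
$H = - \frac{373}{2}$ ($H = \frac{1}{2} \left(-373\right) = - \frac{373}{2} \approx -186.5$)
$w = -4$ ($w = -2 - 2 = -4$)
$h{\left(v \right)} = 1$ ($h{\left(v \right)} = \frac{2 v}{2 v} = 2 v \frac{1}{2 v} = 1$)
$D{\left(g,s \right)} = - \frac{373}{2} - 4 s$ ($D{\left(g,s \right)} = - 4 s - \frac{373}{2} = - \frac{373}{2} - 4 s$)
$\sqrt{D{\left(102,-23 \right)} + h{\left(498 \right)}} = \sqrt{\left(- \frac{373}{2} - -92\right) + 1} = \sqrt{\left(- \frac{373}{2} + 92\right) + 1} = \sqrt{- \frac{189}{2} + 1} = \sqrt{- \frac{187}{2}} = \frac{i \sqrt{374}}{2}$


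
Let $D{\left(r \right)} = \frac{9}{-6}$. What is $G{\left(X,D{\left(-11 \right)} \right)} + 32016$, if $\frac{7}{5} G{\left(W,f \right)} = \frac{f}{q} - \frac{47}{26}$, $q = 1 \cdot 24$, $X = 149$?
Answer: $\frac{46613351}{1456} \approx 32015.0$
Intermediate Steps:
$D{\left(r \right)} = - \frac{3}{2}$ ($D{\left(r \right)} = 9 \left(- \frac{1}{6}\right) = - \frac{3}{2}$)
$q = 24$
$G{\left(W,f \right)} = - \frac{235}{182} + \frac{5 f}{168}$ ($G{\left(W,f \right)} = \frac{5 \left(\frac{f}{24} - \frac{47}{26}\right)}{7} = \frac{5 \left(- \frac{47}{26} + \frac{f}{24}\right)}{7} = - \frac{235}{182} + \frac{5 f}{168}$)
$G{\left(X,D{\left(-11 \right)} \right)} + 32016 = \left(- \frac{235}{182} + \frac{5}{168} \left(- \frac{3}{2}\right)\right) + 32016 = \left(- \frac{235}{182} - \frac{5}{112}\right) + 32016 = - \frac{1945}{1456} + 32016 = \frac{46613351}{1456}$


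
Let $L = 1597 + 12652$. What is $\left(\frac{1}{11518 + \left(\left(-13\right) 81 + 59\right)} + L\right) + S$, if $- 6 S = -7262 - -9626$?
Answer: $\frac{145810021}{10524} \approx 13855.0$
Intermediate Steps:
$S = -394$ ($S = - \frac{-7262 - -9626}{6} = - \frac{-7262 + 9626}{6} = \left(- \frac{1}{6}\right) 2364 = -394$)
$L = 14249$
$\left(\frac{1}{11518 + \left(\left(-13\right) 81 + 59\right)} + L\right) + S = \left(\frac{1}{11518 + \left(\left(-13\right) 81 + 59\right)} + 14249\right) - 394 = \left(\frac{1}{11518 + \left(-1053 + 59\right)} + 14249\right) - 394 = \left(\frac{1}{11518 - 994} + 14249\right) - 394 = \left(\frac{1}{10524} + 14249\right) - 394 = \frac{149956477}{10524} - 394 = \frac{145810021}{10524}$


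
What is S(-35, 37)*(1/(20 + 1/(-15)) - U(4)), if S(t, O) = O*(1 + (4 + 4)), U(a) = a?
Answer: -393273/299 ≈ -1315.3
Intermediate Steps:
S(t, O) = 9*O (S(t, O) = O*(1 + 8) = O*9 = 9*O)
S(-35, 37)*(1/(20 + 1/(-15)) - U(4)) = (9*37)*(1/(20 + 1/(-15)) - 1*4) = 333*(1/(20 - 1/15) - 4) = 333*(1/(299/15) - 4) = 333*(15/299 - 4) = 333*(-1181/299) = -393273/299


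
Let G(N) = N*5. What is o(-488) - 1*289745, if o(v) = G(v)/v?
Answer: -289740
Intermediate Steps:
G(N) = 5*N
o(v) = 5 (o(v) = (5*v)/v = 5)
o(-488) - 1*289745 = 5 - 1*289745 = 5 - 289745 = -289740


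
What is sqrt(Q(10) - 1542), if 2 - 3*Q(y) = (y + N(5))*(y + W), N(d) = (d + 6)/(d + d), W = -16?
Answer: I*sqrt(341805)/15 ≈ 38.976*I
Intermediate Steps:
N(d) = (6 + d)/(2*d) (N(d) = (6 + d)/((2*d)) = (6 + d)*(1/(2*d)) = (6 + d)/(2*d))
Q(y) = 2/3 - (-16 + y)*(11/10 + y)/3 (Q(y) = 2/3 - (y + (1/2)*(6 + 5)/5)*(y - 16)/3 = 2/3 - (y + (1/2)*(1/5)*11)*(-16 + y)/3 = 2/3 - (y + 11/10)*(-16 + y)/3 = 2/3 - (11/10 + y)*(-16 + y)/3 = 2/3 - (-16 + y)*(11/10 + y)/3)
sqrt(Q(10) - 1542) = sqrt((98/15 - 1/3*10**2 + (149/30)*10) - 1542) = sqrt((98/15 - 1/3*100 + 149/3) - 1542) = sqrt((98/15 - 100/3 + 149/3) - 1542) = sqrt(343/15 - 1542) = sqrt(-22787/15) = I*sqrt(341805)/15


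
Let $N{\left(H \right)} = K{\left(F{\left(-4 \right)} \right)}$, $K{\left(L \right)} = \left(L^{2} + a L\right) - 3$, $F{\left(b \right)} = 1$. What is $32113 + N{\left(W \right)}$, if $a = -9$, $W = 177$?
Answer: $32102$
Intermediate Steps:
$K{\left(L \right)} = -3 + L^{2} - 9 L$ ($K{\left(L \right)} = \left(L^{2} - 9 L\right) - 3 = -3 + L^{2} - 9 L$)
$N{\left(H \right)} = -11$ ($N{\left(H \right)} = -3 + 1^{2} - 9 = -3 + 1 - 9 = -11$)
$32113 + N{\left(W \right)} = 32113 - 11 = 32102$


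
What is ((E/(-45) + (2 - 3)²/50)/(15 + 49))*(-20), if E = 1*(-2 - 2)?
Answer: -49/1440 ≈ -0.034028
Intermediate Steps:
E = -4 (E = 1*(-4) = -4)
((E/(-45) + (2 - 3)²/50)/(15 + 49))*(-20) = ((-4/(-45) + (2 - 3)²/50)/(15 + 49))*(-20) = ((-4*(-1/45) + (-1)²*(1/50))/64)*(-20) = ((4/45 + 1*(1/50))*(1/64))*(-20) = ((4/45 + 1/50)*(1/64))*(-20) = ((49/450)*(1/64))*(-20) = (49/28800)*(-20) = -49/1440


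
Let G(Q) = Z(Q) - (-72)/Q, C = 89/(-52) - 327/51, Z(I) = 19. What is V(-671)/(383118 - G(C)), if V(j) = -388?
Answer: -2786228/2751097567 ≈ -0.0010128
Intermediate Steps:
C = -7181/884 (C = 89*(-1/52) - 327*1/51 = -89/52 - 109/17 = -7181/884 ≈ -8.1233)
G(Q) = 19 + 72/Q (G(Q) = 19 - (-72)/Q = 19 + 72/Q)
V(-671)/(383118 - G(C)) = -388/(383118 - (19 + 72/(-7181/884))) = -388/(383118 - (19 + 72*(-884/7181))) = -388/(383118 - (19 - 63648/7181)) = -388/(383118 - 1*72791/7181) = -388/(383118 - 72791/7181) = -388/2751097567/7181 = -388*7181/2751097567 = -2786228/2751097567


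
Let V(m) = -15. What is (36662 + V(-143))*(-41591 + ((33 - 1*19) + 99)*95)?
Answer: -1130779832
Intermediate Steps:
(36662 + V(-143))*(-41591 + ((33 - 1*19) + 99)*95) = (36662 - 15)*(-41591 + ((33 - 1*19) + 99)*95) = 36647*(-41591 + ((33 - 19) + 99)*95) = 36647*(-41591 + (14 + 99)*95) = 36647*(-41591 + 113*95) = 36647*(-41591 + 10735) = 36647*(-30856) = -1130779832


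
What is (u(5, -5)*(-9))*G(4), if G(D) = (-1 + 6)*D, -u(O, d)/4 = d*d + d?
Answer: 14400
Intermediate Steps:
u(O, d) = -4*d - 4*d² (u(O, d) = -4*(d*d + d) = -4*(d² + d) = -4*(d + d²) = -4*d - 4*d²)
G(D) = 5*D
(u(5, -5)*(-9))*G(4) = (-4*(-5)*(1 - 5)*(-9))*(5*4) = (-4*(-5)*(-4)*(-9))*20 = -80*(-9)*20 = 720*20 = 14400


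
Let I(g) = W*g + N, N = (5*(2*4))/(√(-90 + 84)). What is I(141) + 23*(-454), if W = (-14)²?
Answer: 17194 - 20*I*√6/3 ≈ 17194.0 - 16.33*I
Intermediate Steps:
W = 196
N = -20*I*√6/3 (N = (5*8)/(√(-6)) = 40/((I*√6)) = 40*(-I*√6/6) = -20*I*√6/3 ≈ -16.33*I)
I(g) = 196*g - 20*I*√6/3
I(141) + 23*(-454) = (196*141 - 20*I*√6/3) + 23*(-454) = (27636 - 20*I*√6/3) - 10442 = 17194 - 20*I*√6/3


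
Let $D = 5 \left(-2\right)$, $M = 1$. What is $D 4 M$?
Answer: $-40$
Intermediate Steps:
$D = -10$
$D 4 M = \left(-10\right) 4 \cdot 1 = \left(-40\right) 1 = -40$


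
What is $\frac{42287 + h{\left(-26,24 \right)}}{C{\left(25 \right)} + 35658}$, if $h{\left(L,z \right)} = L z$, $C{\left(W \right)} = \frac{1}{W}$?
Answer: $\frac{1041575}{891451} \approx 1.1684$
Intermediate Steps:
$\frac{42287 + h{\left(-26,24 \right)}}{C{\left(25 \right)} + 35658} = \frac{42287 - 624}{\frac{1}{25} + 35658} = \frac{41663}{\frac{891451}{25}} = 41663 \cdot \frac{25}{891451} = \frac{1041575}{891451}$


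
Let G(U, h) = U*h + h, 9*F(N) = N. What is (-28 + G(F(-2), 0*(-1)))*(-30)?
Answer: 840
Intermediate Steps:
F(N) = N/9
G(U, h) = h + U*h
(-28 + G(F(-2), 0*(-1)))*(-30) = (-28 + (0*(-1))*(1 + (⅑)*(-2)))*(-30) = (-28 + 0*(1 - 2/9))*(-30) = (-28 + 0*(7/9))*(-30) = (-28 + 0)*(-30) = -28*(-30) = 840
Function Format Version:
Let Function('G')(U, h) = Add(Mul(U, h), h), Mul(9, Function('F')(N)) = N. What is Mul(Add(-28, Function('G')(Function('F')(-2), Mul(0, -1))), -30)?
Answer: 840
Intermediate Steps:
Function('F')(N) = Mul(Rational(1, 9), N)
Function('G')(U, h) = Add(h, Mul(U, h))
Mul(Add(-28, Function('G')(Function('F')(-2), Mul(0, -1))), -30) = Mul(Add(-28, Mul(Mul(0, -1), Add(1, Mul(Rational(1, 9), -2)))), -30) = Mul(Add(-28, Mul(0, Add(1, Rational(-2, 9)))), -30) = Mul(Add(-28, Mul(0, Rational(7, 9))), -30) = Mul(Add(-28, 0), -30) = Mul(-28, -30) = 840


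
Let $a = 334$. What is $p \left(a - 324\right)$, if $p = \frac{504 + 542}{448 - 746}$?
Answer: $- \frac{5230}{149} \approx -35.101$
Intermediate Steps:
$p = - \frac{523}{149}$ ($p = \frac{1046}{-298} = 1046 \left(- \frac{1}{298}\right) = - \frac{523}{149} \approx -3.5101$)
$p \left(a - 324\right) = - \frac{523 \left(334 - 324\right)}{149} = \left(- \frac{523}{149}\right) 10 = - \frac{5230}{149}$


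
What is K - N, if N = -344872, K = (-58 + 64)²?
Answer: 344908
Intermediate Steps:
K = 36 (K = 6² = 36)
K - N = 36 - 1*(-344872) = 36 + 344872 = 344908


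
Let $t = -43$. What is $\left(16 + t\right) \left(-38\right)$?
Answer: $1026$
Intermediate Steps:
$\left(16 + t\right) \left(-38\right) = \left(16 - 43\right) \left(-38\right) = \left(-27\right) \left(-38\right) = 1026$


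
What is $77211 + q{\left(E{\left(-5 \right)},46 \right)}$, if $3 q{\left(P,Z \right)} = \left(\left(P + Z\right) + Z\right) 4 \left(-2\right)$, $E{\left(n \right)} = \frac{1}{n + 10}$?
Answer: $\frac{1154477}{15} \approx 76965.0$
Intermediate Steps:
$E{\left(n \right)} = \frac{1}{10 + n}$
$q{\left(P,Z \right)} = - \frac{16 Z}{3} - \frac{8 P}{3}$ ($q{\left(P,Z \right)} = \frac{\left(\left(P + Z\right) + Z\right) 4 \left(-2\right)}{3} = \frac{\left(P + 2 Z\right) 4 \left(-2\right)}{3} = \frac{\left(4 P + 8 Z\right) \left(-2\right)}{3} = \frac{- 16 Z - 8 P}{3} = - \frac{16 Z}{3} - \frac{8 P}{3}$)
$77211 + q{\left(E{\left(-5 \right)},46 \right)} = 77211 - \left(\frac{736}{3} + \frac{8}{3 \left(10 - 5\right)}\right) = 77211 - \left(\frac{736}{3} + \frac{8}{3 \cdot 5}\right) = 77211 - \frac{3688}{15} = \frac{1154477}{15}$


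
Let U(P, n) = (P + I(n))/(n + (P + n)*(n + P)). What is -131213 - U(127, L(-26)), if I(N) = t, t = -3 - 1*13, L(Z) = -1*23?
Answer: -1416182020/10793 ≈ -1.3121e+5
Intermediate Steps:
L(Z) = -23
t = -16 (t = -3 - 13 = -16)
I(N) = -16
U(P, n) = (-16 + P)/(n + (P + n)**2) (U(P, n) = (P - 16)/(n + (P + n)*(n + P)) = (-16 + P)/(n + (P + n)*(P + n)) = (-16 + P)/(n + (P + n)**2))
-131213 - U(127, L(-26)) = -131213 - (-16 + 127)/(-23 + (127 - 23)**2) = -131213 - 111/(-23 + 104**2) = -131213 - 111/(-23 + 10816) = -131213 - 111/10793 = -1416182020/10793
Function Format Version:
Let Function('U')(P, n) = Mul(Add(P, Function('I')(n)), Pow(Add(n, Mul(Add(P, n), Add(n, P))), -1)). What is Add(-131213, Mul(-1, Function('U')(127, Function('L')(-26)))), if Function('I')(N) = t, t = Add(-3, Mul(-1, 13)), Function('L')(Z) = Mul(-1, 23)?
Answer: Rational(-1416182020, 10793) ≈ -1.3121e+5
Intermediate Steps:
Function('L')(Z) = -23
t = -16 (t = Add(-3, -13) = -16)
Function('I')(N) = -16
Function('U')(P, n) = Mul(Pow(Add(n, Pow(Add(P, n), 2)), -1), Add(-16, P)) (Function('U')(P, n) = Mul(Add(P, -16), Pow(Add(n, Mul(Add(P, n), Add(n, P))), -1)) = Mul(Add(-16, P), Pow(Add(n, Mul(Add(P, n), Add(P, n))), -1)) = Mul(Add(-16, P), Pow(Add(n, Pow(Add(P, n), 2)), -1)) = Mul(Pow(Add(n, Pow(Add(P, n), 2)), -1), Add(-16, P)))
Add(-131213, Mul(-1, Function('U')(127, Function('L')(-26)))) = Add(-131213, Mul(-1, Mul(Pow(Add(-23, Pow(Add(127, -23), 2)), -1), Add(-16, 127)))) = Add(-131213, Mul(-1, Mul(Pow(Add(-23, Pow(104, 2)), -1), 111))) = Add(-131213, Mul(-1, Mul(Pow(Add(-23, 10816), -1), 111))) = Add(-131213, Mul(-1, Mul(Pow(10793, -1), 111))) = Add(-131213, Mul(-1, Mul(Rational(1, 10793), 111))) = Add(-131213, Mul(-1, Rational(111, 10793))) = Add(-131213, Rational(-111, 10793)) = Rational(-1416182020, 10793)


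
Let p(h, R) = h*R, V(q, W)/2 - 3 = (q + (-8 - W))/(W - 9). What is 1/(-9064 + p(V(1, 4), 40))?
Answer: -1/8648 ≈ -0.00011563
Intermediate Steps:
V(q, W) = 6 + 2*(-8 + q - W)/(-9 + W) (V(q, W) = 6 + 2*((q + (-8 - W))/(W - 9)) = 6 + 2*((-8 + q - W)/(-9 + W)) = 6 + 2*(-8 + q - W)/(-9 + W))
p(h, R) = R*h
1/(-9064 + p(V(1, 4), 40)) = 1/(-9064 + 40*(2*(-35 + 1 + 2*4)/(-9 + 4))) = 1/(-9064 + 40*(2*(-35 + 1 + 8)/(-5))) = 1/(-9064 + 40*(2*(-⅕)*(-26))) = 1/(-9064 + 40*(52/5)) = 1/(-9064 + 416) = 1/(-8648) = -1/8648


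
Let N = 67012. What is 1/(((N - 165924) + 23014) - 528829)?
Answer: -1/604727 ≈ -1.6536e-6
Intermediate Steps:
1/(((N - 165924) + 23014) - 528829) = 1/(((67012 - 165924) + 23014) - 528829) = 1/((-98912 + 23014) - 528829) = 1/(-75898 - 528829) = 1/(-604727) = -1/604727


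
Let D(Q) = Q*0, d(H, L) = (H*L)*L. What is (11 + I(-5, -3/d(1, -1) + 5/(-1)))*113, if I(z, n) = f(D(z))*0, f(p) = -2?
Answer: 1243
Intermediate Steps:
d(H, L) = H*L**2
D(Q) = 0
I(z, n) = 0 (I(z, n) = -2*0 = 0)
(11 + I(-5, -3/d(1, -1) + 5/(-1)))*113 = (11 + 0)*113 = 11*113 = 1243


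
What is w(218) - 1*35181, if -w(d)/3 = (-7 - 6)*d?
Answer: -26679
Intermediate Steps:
w(d) = 39*d (w(d) = -3*(-7 - 6)*d = -(-39)*d = 39*d)
w(218) - 1*35181 = 39*218 - 1*35181 = 8502 - 35181 = -26679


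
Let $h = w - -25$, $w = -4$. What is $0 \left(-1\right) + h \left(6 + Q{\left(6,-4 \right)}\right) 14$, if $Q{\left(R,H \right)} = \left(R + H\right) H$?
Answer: $-588$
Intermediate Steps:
$Q{\left(R,H \right)} = H \left(H + R\right)$ ($Q{\left(R,H \right)} = \left(H + R\right) H = H \left(H + R\right)$)
$h = 21$ ($h = -4 - -25 = -4 + 25 = 21$)
$0 \left(-1\right) + h \left(6 + Q{\left(6,-4 \right)}\right) 14 = 0 \left(-1\right) + 21 \left(6 - 4 \left(-4 + 6\right)\right) 14 = 0 + 21 \left(6 - 8\right) 14 = 0 + 21 \left(-2\right) 14 = 0 - 588 = -588$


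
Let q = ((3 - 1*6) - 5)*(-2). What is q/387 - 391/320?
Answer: -146197/123840 ≈ -1.1805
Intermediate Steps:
q = 16 (q = ((3 - 6) - 5)*(-2) = (-3 - 5)*(-2) = -8*(-2) = 16)
q/387 - 391/320 = 16/387 - 391/320 = -146197/123840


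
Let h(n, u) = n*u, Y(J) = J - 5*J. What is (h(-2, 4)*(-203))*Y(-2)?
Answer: 12992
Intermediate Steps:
Y(J) = -4*J
(h(-2, 4)*(-203))*Y(-2) = (-2*4*(-203))*(-4*(-2)) = -8*(-203)*8 = 1624*8 = 12992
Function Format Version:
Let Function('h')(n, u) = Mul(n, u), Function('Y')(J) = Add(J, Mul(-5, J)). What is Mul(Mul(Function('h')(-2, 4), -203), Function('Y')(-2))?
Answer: 12992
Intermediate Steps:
Function('Y')(J) = Mul(-4, J)
Mul(Mul(Function('h')(-2, 4), -203), Function('Y')(-2)) = Mul(Mul(Mul(-2, 4), -203), Mul(-4, -2)) = Mul(Mul(-8, -203), 8) = Mul(1624, 8) = 12992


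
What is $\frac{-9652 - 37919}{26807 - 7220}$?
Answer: $- \frac{15857}{6529} \approx -2.4287$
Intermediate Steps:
$\frac{-9652 - 37919}{26807 - 7220} = - \frac{47571}{19587} = \left(-47571\right) \frac{1}{19587} = - \frac{15857}{6529}$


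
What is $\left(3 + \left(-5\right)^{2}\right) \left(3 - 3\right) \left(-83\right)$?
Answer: $0$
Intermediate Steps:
$\left(3 + \left(-5\right)^{2}\right) \left(3 - 3\right) \left(-83\right) = \left(3 + 25\right) 0 \left(-83\right) = 28 \cdot 0 \left(-83\right) = 0 \left(-83\right) = 0$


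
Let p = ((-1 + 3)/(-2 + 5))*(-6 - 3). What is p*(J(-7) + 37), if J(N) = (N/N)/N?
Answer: -1548/7 ≈ -221.14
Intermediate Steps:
J(N) = 1/N
p = -6 (p = (2/3)*(-9) = (2*(⅓))*(-9) = (⅔)*(-9) = -6)
p*(J(-7) + 37) = -6*(1/(-7) + 37) = -6*(-⅐ + 37) = -6*258/7 = -1548/7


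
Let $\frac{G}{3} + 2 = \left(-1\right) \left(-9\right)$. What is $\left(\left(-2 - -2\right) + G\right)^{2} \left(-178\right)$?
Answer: $-78498$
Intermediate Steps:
$G = 21$ ($G = -6 + 3 \left(\left(-1\right) \left(-9\right)\right) = -6 + 3 \cdot 9 = -6 + 27 = 21$)
$\left(\left(-2 - -2\right) + G\right)^{2} \left(-178\right) = \left(\left(-2 - -2\right) + 21\right)^{2} \left(-178\right) = \left(\left(-2 + 2\right) + 21\right)^{2} \left(-178\right) = \left(0 + 21\right)^{2} \left(-178\right) = 21^{2} \left(-178\right) = 441 \left(-178\right) = -78498$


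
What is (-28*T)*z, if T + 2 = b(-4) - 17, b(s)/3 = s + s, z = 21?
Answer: 25284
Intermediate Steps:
b(s) = 6*s (b(s) = 3*(s + s) = 3*(2*s) = 6*s)
T = -43 (T = -2 + (6*(-4) - 17) = -2 + (-24 - 17) = -2 - 41 = -43)
(-28*T)*z = -28*(-43)*21 = 1204*21 = 25284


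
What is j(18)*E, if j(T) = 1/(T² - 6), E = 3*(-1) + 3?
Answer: 0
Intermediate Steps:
E = 0 (E = -3 + 3 = 0)
j(T) = 1/(-6 + T²)
j(18)*E = 0/(-6 + 18²) = 0/(-6 + 324) = 0/318 = (1/318)*0 = 0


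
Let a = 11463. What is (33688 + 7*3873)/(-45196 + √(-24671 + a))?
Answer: -686967901/510672906 - 60799*I*√3302/1021345812 ≈ -1.3452 - 0.0034207*I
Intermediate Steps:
(33688 + 7*3873)/(-45196 + √(-24671 + a)) = (33688 + 7*3873)/(-45196 + √(-24671 + 11463)) = (33688 + 27111)/(-45196 + √(-13208)) = 60799/(-45196 + 2*I*√3302)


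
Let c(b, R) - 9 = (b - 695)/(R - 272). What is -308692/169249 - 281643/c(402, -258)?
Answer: -25265494844306/856907687 ≈ -29485.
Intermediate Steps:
c(b, R) = 9 + (-695 + b)/(-272 + R) (c(b, R) = 9 + (b - 695)/(R - 272) = 9 + (-695 + b)/(-272 + R))
-308692/169249 - 281643/c(402, -258) = -308692/169249 - 281643*(-272 - 258)/(-3143 + 402 + 9*(-258)) = -308692*1/169249 - 281643*(-530/(-3143 + 402 - 2322)) = -308692/169249 - 281643/((-1/530*(-5063))) = -308692/169249 - 281643/5063/530 = -308692/169249 - 281643*530/5063 = -308692/169249 - 149270790/5063 = -25265494844306/856907687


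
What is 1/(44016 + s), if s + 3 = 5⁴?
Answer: 1/44638 ≈ 2.2402e-5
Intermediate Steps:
s = 622 (s = -3 + 5⁴ = -3 + 625 = 622)
1/(44016 + s) = 1/(44016 + 622) = 1/44638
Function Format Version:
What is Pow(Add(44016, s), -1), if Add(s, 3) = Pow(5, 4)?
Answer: Rational(1, 44638) ≈ 2.2402e-5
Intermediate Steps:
s = 622 (s = Add(-3, Pow(5, 4)) = Add(-3, 625) = 622)
Pow(Add(44016, s), -1) = Pow(Add(44016, 622), -1) = Pow(44638, -1) = Rational(1, 44638)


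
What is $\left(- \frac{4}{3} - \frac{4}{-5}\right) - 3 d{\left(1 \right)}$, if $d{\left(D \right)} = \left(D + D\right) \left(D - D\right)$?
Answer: $- \frac{8}{15} \approx -0.53333$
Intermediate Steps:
$d{\left(D \right)} = 0$ ($d{\left(D \right)} = 2 D 0 = 0$)
$\left(- \frac{4}{3} - \frac{4}{-5}\right) - 3 d{\left(1 \right)} = \left(- \frac{4}{3} - \frac{4}{-5}\right) - 0 = \left(\left(-4\right) \frac{1}{3} - - \frac{4}{5}\right) + 0 = \left(- \frac{4}{3} + \frac{4}{5}\right) + 0 = - \frac{8}{15} + 0 = - \frac{8}{15}$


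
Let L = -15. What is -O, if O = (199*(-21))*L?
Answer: -62685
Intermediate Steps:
O = 62685 (O = (199*(-21))*(-15) = -4179*(-15) = 62685)
-O = -1*62685 = -62685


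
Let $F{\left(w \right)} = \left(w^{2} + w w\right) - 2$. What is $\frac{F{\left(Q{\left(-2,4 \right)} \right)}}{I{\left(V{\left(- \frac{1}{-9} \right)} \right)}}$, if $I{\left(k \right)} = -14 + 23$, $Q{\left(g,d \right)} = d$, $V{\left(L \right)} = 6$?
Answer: $\frac{10}{3} \approx 3.3333$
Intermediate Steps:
$I{\left(k \right)} = 9$
$F{\left(w \right)} = -2 + 2 w^{2}$ ($F{\left(w \right)} = \left(w^{2} + w^{2}\right) - 2 = 2 w^{2} - 2 = -2 + 2 w^{2}$)
$\frac{F{\left(Q{\left(-2,4 \right)} \right)}}{I{\left(V{\left(- \frac{1}{-9} \right)} \right)}} = \frac{-2 + 2 \cdot 4^{2}}{9} = \left(-2 + 2 \cdot 16\right) \frac{1}{9} = \left(-2 + 32\right) \frac{1}{9} = 30 \cdot \frac{1}{9} = \frac{10}{3}$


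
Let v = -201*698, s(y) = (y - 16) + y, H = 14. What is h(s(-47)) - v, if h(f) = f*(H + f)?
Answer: 150858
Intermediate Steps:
s(y) = -16 + 2*y (s(y) = (-16 + y) + y = -16 + 2*y)
h(f) = f*(14 + f)
v = -140298
h(s(-47)) - v = (-16 + 2*(-47))*(14 + (-16 + 2*(-47))) - 1*(-140298) = (-16 - 94)*(14 + (-16 - 94)) + 140298 = -110*(14 - 110) + 140298 = -110*(-96) + 140298 = 10560 + 140298 = 150858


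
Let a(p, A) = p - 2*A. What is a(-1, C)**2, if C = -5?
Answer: 81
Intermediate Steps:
a(-1, C)**2 = (-1 - 2*(-5))**2 = (-1 + 10)**2 = 9**2 = 81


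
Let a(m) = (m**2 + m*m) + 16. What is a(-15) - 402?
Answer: 64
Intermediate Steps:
a(m) = 16 + 2*m**2 (a(m) = (m**2 + m**2) + 16 = 2*m**2 + 16 = 16 + 2*m**2)
a(-15) - 402 = (16 + 2*(-15)**2) - 402 = (16 + 2*225) - 402 = (16 + 450) - 402 = 466 - 402 = 64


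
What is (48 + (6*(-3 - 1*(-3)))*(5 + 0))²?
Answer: 2304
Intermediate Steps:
(48 + (6*(-3 - 1*(-3)))*(5 + 0))² = (48 + (6*(-3 + 3))*5)² = (48 + (6*0)*5)² = (48 + 0*5)² = (48 + 0)² = 48² = 2304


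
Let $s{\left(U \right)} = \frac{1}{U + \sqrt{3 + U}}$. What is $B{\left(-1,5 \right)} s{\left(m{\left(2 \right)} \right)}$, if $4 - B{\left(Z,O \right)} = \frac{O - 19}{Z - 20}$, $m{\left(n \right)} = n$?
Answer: $- \frac{20}{3} + \frac{10 \sqrt{5}}{3} \approx 0.78689$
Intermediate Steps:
$B{\left(Z,O \right)} = 4 - \frac{-19 + O}{-20 + Z}$ ($B{\left(Z,O \right)} = 4 - \frac{O - 19}{Z - 20} = 4 - \frac{-19 + O}{-20 + Z}$)
$B{\left(-1,5 \right)} s{\left(m{\left(2 \right)} \right)} = \frac{\frac{1}{-20 - 1} \left(-61 - 5 + 4 \left(-1\right)\right)}{2 + \sqrt{3 + 2}} = \frac{\frac{1}{-21} \left(-61 - 5 - 4\right)}{2 + \sqrt{5}} = \frac{\left(- \frac{1}{21}\right) \left(-70\right)}{2 + \sqrt{5}} = \frac{10}{3 \left(2 + \sqrt{5}\right)}$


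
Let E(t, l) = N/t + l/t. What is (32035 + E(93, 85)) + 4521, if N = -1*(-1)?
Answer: 3399794/93 ≈ 36557.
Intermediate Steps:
N = 1
E(t, l) = 1/t + l/t
(32035 + E(93, 85)) + 4521 = (32035 + (1 + 85)/93) + 4521 = (32035 + (1/93)*86) + 4521 = (32035 + 86/93) + 4521 = 2979341/93 + 4521 = 3399794/93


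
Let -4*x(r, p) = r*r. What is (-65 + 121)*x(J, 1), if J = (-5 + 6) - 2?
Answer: -14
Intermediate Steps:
J = -1 (J = 1 - 2 = -1)
x(r, p) = -r**2/4 (x(r, p) = -r*r/4 = -r**2/4)
(-65 + 121)*x(J, 1) = (-65 + 121)*(-1/4*(-1)**2) = 56*(-1/4*1) = 56*(-1/4) = -14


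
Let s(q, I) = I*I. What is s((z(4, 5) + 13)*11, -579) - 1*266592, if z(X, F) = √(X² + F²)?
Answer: 68649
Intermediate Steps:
z(X, F) = √(F² + X²)
s(q, I) = I²
s((z(4, 5) + 13)*11, -579) - 1*266592 = (-579)² - 1*266592 = 335241 - 266592 = 68649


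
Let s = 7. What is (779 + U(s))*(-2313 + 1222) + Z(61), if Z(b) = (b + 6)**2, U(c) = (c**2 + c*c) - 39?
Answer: -909769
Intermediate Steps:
U(c) = -39 + 2*c**2 (U(c) = (c**2 + c**2) - 39 = 2*c**2 - 39 = -39 + 2*c**2)
Z(b) = (6 + b)**2
(779 + U(s))*(-2313 + 1222) + Z(61) = (779 + (-39 + 2*7**2))*(-2313 + 1222) + (6 + 61)**2 = (779 + (-39 + 2*49))*(-1091) + 67**2 = (779 + (-39 + 98))*(-1091) + 4489 = (779 + 59)*(-1091) + 4489 = 838*(-1091) + 4489 = -914258 + 4489 = -909769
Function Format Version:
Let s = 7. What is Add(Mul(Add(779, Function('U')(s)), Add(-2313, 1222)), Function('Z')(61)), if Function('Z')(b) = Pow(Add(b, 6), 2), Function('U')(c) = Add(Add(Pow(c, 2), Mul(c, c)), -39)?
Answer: -909769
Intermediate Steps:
Function('U')(c) = Add(-39, Mul(2, Pow(c, 2))) (Function('U')(c) = Add(Add(Pow(c, 2), Pow(c, 2)), -39) = Add(Mul(2, Pow(c, 2)), -39) = Add(-39, Mul(2, Pow(c, 2))))
Function('Z')(b) = Pow(Add(6, b), 2)
Add(Mul(Add(779, Function('U')(s)), Add(-2313, 1222)), Function('Z')(61)) = Add(Mul(Add(779, Add(-39, Mul(2, Pow(7, 2)))), Add(-2313, 1222)), Pow(Add(6, 61), 2)) = Add(Mul(Add(779, Add(-39, Mul(2, 49))), -1091), Pow(67, 2)) = Add(Mul(Add(779, Add(-39, 98)), -1091), 4489) = Add(Mul(Add(779, 59), -1091), 4489) = Add(Mul(838, -1091), 4489) = Add(-914258, 4489) = -909769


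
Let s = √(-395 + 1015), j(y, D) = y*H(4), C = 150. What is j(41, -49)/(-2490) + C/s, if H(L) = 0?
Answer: 15*√155/31 ≈ 6.0241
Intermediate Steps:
j(y, D) = 0 (j(y, D) = y*0 = 0)
s = 2*√155 (s = √620 = 2*√155 ≈ 24.900)
j(41, -49)/(-2490) + C/s = 0/(-2490) + 150/((2*√155)) = 0*(-1/2490) + 150*(√155/310) = 0 + 15*√155/31 = 15*√155/31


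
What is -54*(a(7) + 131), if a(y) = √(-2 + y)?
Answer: -7074 - 54*√5 ≈ -7194.8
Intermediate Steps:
-54*(a(7) + 131) = -54*(√(-2 + 7) + 131) = -54*(√5 + 131) = -54*(131 + √5) = -7074 - 54*√5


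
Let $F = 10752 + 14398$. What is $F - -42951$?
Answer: $68101$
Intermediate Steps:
$F = 25150$
$F - -42951 = 25150 - -42951 = 25150 + 42951 = 68101$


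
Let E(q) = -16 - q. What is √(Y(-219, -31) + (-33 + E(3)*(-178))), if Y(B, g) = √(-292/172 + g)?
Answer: √(6192301 + 43*I*√60458)/43 ≈ 57.871 + 0.049405*I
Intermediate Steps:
Y(B, g) = √(-73/43 + g) (Y(B, g) = √(-292*1/172 + g) = √(-73/43 + g))
√(Y(-219, -31) + (-33 + E(3)*(-178))) = √(√(-3139 + 1849*(-31))/43 + (-33 + (-16 - 1*3)*(-178))) = √(√(-3139 - 57319)/43 + (-33 + (-16 - 3)*(-178))) = √(√(-60458)/43 + (-33 - 19*(-178))) = √((I*√60458)/43 + (-33 + 3382)) = √(I*√60458/43 + 3349) = √(3349 + I*√60458/43)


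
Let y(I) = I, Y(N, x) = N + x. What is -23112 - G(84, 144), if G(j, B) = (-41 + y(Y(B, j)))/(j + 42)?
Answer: -2912299/126 ≈ -23113.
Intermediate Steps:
G(j, B) = (-41 + B + j)/(42 + j) (G(j, B) = (-41 + (B + j))/(j + 42) = (-41 + B + j)/(42 + j))
-23112 - G(84, 144) = -23112 - (-41 + 144 + 84)/(42 + 84) = -23112 - 187/126 = -2912299/126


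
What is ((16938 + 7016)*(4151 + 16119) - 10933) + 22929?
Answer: 485559576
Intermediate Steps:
((16938 + 7016)*(4151 + 16119) - 10933) + 22929 = (23954*20270 - 10933) + 22929 = (485547580 - 10933) + 22929 = 485536647 + 22929 = 485559576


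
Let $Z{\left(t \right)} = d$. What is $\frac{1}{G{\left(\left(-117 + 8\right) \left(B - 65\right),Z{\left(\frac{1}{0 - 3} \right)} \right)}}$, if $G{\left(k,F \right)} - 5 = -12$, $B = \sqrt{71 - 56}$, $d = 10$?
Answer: $- \frac{1}{7} \approx -0.14286$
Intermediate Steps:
$Z{\left(t \right)} = 10$
$B = \sqrt{15} \approx 3.873$
$G{\left(k,F \right)} = -7$ ($G{\left(k,F \right)} = 5 - 12 = -7$)
$\frac{1}{G{\left(\left(-117 + 8\right) \left(B - 65\right),Z{\left(\frac{1}{0 - 3} \right)} \right)}} = \frac{1}{-7} = - \frac{1}{7}$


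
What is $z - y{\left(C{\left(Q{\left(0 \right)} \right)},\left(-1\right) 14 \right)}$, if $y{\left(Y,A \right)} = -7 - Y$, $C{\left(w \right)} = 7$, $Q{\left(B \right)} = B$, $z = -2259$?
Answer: $-2245$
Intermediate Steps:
$z - y{\left(C{\left(Q{\left(0 \right)} \right)},\left(-1\right) 14 \right)} = -2259 - \left(-7 - 7\right) = -2259 - -14 = -2259 + 14 = -2245$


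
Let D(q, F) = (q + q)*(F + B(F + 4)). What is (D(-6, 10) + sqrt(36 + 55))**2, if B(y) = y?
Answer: (288 - sqrt(91))**2 ≈ 77540.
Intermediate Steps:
D(q, F) = 2*q*(4 + 2*F) (D(q, F) = (q + q)*(F + (F + 4)) = (2*q)*(F + (4 + F)) = (2*q)*(4 + 2*F) = 2*q*(4 + 2*F))
(D(-6, 10) + sqrt(36 + 55))**2 = (4*(-6)*(2 + 10) + sqrt(36 + 55))**2 = (4*(-6)*12 + sqrt(91))**2 = (-288 + sqrt(91))**2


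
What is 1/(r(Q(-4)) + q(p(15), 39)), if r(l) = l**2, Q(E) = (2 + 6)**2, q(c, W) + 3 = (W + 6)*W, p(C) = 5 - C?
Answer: 1/5848 ≈ 0.00017100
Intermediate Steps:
q(c, W) = -3 + W*(6 + W) (q(c, W) = -3 + (W + 6)*W = -3 + (6 + W)*W = -3 + W*(6 + W))
Q(E) = 64 (Q(E) = 8**2 = 64)
1/(r(Q(-4)) + q(p(15), 39)) = 1/(64**2 + (-3 + 39**2 + 6*39)) = 1/(4096 + (-3 + 1521 + 234)) = 1/(4096 + 1752) = 1/5848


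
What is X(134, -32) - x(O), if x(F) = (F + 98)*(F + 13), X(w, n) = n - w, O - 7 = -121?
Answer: -1782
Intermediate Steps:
O = -114 (O = 7 - 121 = -114)
x(F) = (13 + F)*(98 + F) (x(F) = (98 + F)*(13 + F) = (13 + F)*(98 + F))
X(134, -32) - x(O) = (-32 - 1*134) - (1274 + (-114)² + 111*(-114)) = (-32 - 134) - (1274 + 12996 - 12654) = -166 - 1*1616 = -166 - 1616 = -1782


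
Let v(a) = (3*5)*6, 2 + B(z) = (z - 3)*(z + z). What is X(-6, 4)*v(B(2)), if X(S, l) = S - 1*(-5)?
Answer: -90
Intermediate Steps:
X(S, l) = 5 + S (X(S, l) = S + 5 = 5 + S)
B(z) = -2 + 2*z*(-3 + z) (B(z) = -2 + (z - 3)*(z + z) = -2 + (-3 + z)*(2*z) = -2 + 2*z*(-3 + z))
v(a) = 90 (v(a) = 15*6 = 90)
X(-6, 4)*v(B(2)) = (5 - 6)*90 = -1*90 = -90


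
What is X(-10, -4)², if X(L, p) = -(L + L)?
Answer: 400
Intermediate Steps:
X(L, p) = -2*L
X(-10, -4)² = (-2*(-10))² = 20² = 400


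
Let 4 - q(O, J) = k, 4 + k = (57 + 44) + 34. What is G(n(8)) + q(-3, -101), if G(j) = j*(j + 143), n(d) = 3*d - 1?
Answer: 3691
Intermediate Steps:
n(d) = -1 + 3*d
k = 131 (k = -4 + ((57 + 44) + 34) = -4 + (101 + 34) = -4 + 135 = 131)
q(O, J) = -127 (q(O, J) = 4 - 1*131 = 4 - 131 = -127)
G(j) = j*(143 + j)
G(n(8)) + q(-3, -101) = (-1 + 3*8)*(143 + (-1 + 3*8)) - 127 = (-1 + 24)*(143 + (-1 + 24)) - 127 = 23*(143 + 23) - 127 = 23*166 - 127 = 3818 - 127 = 3691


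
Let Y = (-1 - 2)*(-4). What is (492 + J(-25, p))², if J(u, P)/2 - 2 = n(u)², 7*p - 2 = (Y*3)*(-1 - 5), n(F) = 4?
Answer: 278784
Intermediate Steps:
Y = 12 (Y = -3*(-4) = 12)
p = -214/7 (p = 2/7 + ((12*3)*(-1 - 5))/7 = 2/7 + (36*(-6))/7 = 2/7 + (⅐)*(-216) = 2/7 - 216/7 = -214/7 ≈ -30.571)
J(u, P) = 36 (J(u, P) = 4 + 2*4² = 4 + 2*16 = 4 + 32 = 36)
(492 + J(-25, p))² = (492 + 36)² = 528² = 278784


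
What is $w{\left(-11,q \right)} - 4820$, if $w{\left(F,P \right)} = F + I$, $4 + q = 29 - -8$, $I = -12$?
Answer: $-4843$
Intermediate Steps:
$q = 33$ ($q = -4 + \left(29 - -8\right) = -4 + \left(29 + 8\right) = -4 + 37 = 33$)
$w{\left(F,P \right)} = -12 + F$ ($w{\left(F,P \right)} = F - 12 = -12 + F$)
$w{\left(-11,q \right)} - 4820 = \left(-12 - 11\right) - 4820 = -23 - 4820 = -4843$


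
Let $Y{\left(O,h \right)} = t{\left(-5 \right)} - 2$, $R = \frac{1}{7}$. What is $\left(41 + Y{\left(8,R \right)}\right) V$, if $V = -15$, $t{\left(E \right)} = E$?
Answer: $-510$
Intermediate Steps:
$R = \frac{1}{7} \approx 0.14286$
$Y{\left(O,h \right)} = -7$ ($Y{\left(O,h \right)} = -5 - 2 = -7$)
$\left(41 + Y{\left(8,R \right)}\right) V = \left(41 - 7\right) \left(-15\right) = 34 \left(-15\right) = -510$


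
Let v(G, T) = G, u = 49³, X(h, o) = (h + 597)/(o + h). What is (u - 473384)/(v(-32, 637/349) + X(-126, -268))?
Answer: 140159590/13079 ≈ 10716.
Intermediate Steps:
X(h, o) = (597 + h)/(h + o)
u = 117649
(u - 473384)/(v(-32, 637/349) + X(-126, -268)) = (117649 - 473384)/(-32 + (597 - 126)/(-126 - 268)) = -355735/(-32 + 471/(-394)) = -355735/(-32 - 1/394*471) = -355735/(-32 - 471/394) = -355735/(-13079/394) = -355735*(-394/13079) = 140159590/13079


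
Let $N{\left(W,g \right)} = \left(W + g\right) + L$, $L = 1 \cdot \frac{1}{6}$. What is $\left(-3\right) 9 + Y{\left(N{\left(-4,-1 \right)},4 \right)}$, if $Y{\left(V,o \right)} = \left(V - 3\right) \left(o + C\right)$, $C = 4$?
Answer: $- \frac{269}{3} \approx -89.667$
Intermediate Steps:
$L = \frac{1}{6}$ ($L = 1 \cdot \frac{1}{6} = \frac{1}{6} \approx 0.16667$)
$N{\left(W,g \right)} = \frac{1}{6} + W + g$ ($N{\left(W,g \right)} = \left(W + g\right) + \frac{1}{6} = \frac{1}{6} + W + g$)
$Y{\left(V,o \right)} = \left(-3 + V\right) \left(4 + o\right)$ ($Y{\left(V,o \right)} = \left(V - 3\right) \left(o + 4\right) = \left(-3 + V\right) \left(4 + o\right)$)
$\left(-3\right) 9 + Y{\left(N{\left(-4,-1 \right)},4 \right)} = \left(-3\right) 9 + \left(-12 - 12 + 4 \left(\frac{1}{6} - 4 - 1\right) + \left(\frac{1}{6} - 4 - 1\right) 4\right) = -27 - \frac{188}{3} = - \frac{269}{3}$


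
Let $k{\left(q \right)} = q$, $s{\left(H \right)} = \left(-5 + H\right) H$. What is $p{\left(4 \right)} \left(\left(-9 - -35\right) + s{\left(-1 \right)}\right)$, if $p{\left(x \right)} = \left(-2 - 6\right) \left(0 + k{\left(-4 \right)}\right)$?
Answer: $1024$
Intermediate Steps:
$s{\left(H \right)} = H \left(-5 + H\right)$
$p{\left(x \right)} = 32$ ($p{\left(x \right)} = \left(-2 - 6\right) \left(0 - 4\right) = \left(-8\right) \left(-4\right) = 32$)
$p{\left(4 \right)} \left(\left(-9 - -35\right) + s{\left(-1 \right)}\right) = 32 \left(\left(-9 - -35\right) - \left(-5 - 1\right)\right) = 32 \left(\left(-9 + 35\right) - -6\right) = 32 \left(26 + 6\right) = 32 \cdot 32 = 1024$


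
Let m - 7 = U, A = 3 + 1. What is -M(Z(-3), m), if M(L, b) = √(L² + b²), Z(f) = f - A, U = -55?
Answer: -√2353 ≈ -48.508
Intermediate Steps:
A = 4
Z(f) = -4 + f (Z(f) = f - 1*4 = f - 4 = -4 + f)
m = -48 (m = 7 - 55 = -48)
-M(Z(-3), m) = -√((-4 - 3)² + (-48)²) = -√((-7)² + 2304) = -√(49 + 2304) = -√2353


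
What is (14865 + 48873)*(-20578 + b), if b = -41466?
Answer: -3954560472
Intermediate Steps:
(14865 + 48873)*(-20578 + b) = (14865 + 48873)*(-20578 - 41466) = 63738*(-62044) = -3954560472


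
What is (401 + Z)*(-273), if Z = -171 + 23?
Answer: -69069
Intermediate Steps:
Z = -148
(401 + Z)*(-273) = (401 - 148)*(-273) = 253*(-273) = -69069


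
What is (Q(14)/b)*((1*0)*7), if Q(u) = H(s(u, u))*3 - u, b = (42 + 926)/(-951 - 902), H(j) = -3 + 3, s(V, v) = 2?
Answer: 0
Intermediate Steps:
H(j) = 0
b = -968/1853 (b = 968/(-1853) = 968*(-1/1853) = -968/1853 ≈ -0.52240)
Q(u) = -u (Q(u) = 0*3 - u = 0 - u = -u)
(Q(14)/b)*((1*0)*7) = ((-1*14)/(-968/1853))*((1*0)*7) = (-14*(-1853/968))*(0*7) = (12971/484)*0 = 0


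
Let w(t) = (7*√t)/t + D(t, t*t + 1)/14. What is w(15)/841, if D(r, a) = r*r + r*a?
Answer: 3615/11774 + 7*√15/12615 ≈ 0.30918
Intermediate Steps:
D(r, a) = r² + a*r
w(t) = 7/√t + t*(1 + t + t²)/14 (w(t) = (7*√t)/t + (t*((t*t + 1) + t))/14 = 7/√t + (t*((t² + 1) + t))*(1/14) = 7/√t + (t*((1 + t²) + t))*(1/14) = 7/√t + (t*(1 + t + t²))*(1/14) = 7/√t + t*(1 + t + t²)/14)
w(15)/841 = ((98 + 15^(3/2)*(1 + 15 + 15²))/(14*√15))/841 = ((√15/15)*(98 + (15*√15)*(1 + 15 + 225))/14)*(1/841) = ((√15/15)*(98 + (15*√15)*241)/14)*(1/841) = ((√15/15)*(98 + 3615*√15)/14)*(1/841) = (√15*(98 + 3615*√15)/210)*(1/841) = √15*(98 + 3615*√15)/176610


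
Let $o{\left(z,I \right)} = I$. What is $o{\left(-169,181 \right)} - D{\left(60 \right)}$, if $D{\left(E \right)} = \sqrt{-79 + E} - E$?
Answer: $241 - i \sqrt{19} \approx 241.0 - 4.3589 i$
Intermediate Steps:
$o{\left(-169,181 \right)} - D{\left(60 \right)} = 181 - \left(\sqrt{-79 + 60} - 60\right) = 181 - \left(\sqrt{-19} - 60\right) = 181 - \left(i \sqrt{19} - 60\right) = 181 - \left(-60 + i \sqrt{19}\right) = 181 + \left(60 - i \sqrt{19}\right) = 241 - i \sqrt{19}$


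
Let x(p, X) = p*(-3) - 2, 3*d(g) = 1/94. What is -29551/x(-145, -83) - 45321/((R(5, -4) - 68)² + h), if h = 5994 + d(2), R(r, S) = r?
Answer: -88559480443/1216542511 ≈ -72.796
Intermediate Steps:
d(g) = 1/282 (d(g) = (⅓)/94 = (⅓)*(1/94) = 1/282)
x(p, X) = -2 - 3*p (x(p, X) = -3*p - 2 = -2 - 3*p)
h = 1690309/282 (h = 5994 + 1/282 = 1690309/282 ≈ 5994.0)
-29551/x(-145, -83) - 45321/((R(5, -4) - 68)² + h) = -29551/(-2 - 3*(-145)) - 45321/((5 - 68)² + 1690309/282) = -29551/(-2 + 435) - 45321/((-63)² + 1690309/282) = -29551/433 - 45321/(3969 + 1690309/282) = -29551*1/433 - 45321/2809567/282 = -29551/433 - 45321*282/2809567 = -29551/433 - 12780522/2809567 = -88559480443/1216542511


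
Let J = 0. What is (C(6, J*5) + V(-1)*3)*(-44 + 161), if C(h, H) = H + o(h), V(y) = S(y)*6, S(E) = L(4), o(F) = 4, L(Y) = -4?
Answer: -7956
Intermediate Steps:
S(E) = -4
V(y) = -24 (V(y) = -4*6 = -24)
C(h, H) = 4 + H (C(h, H) = H + 4 = 4 + H)
(C(6, J*5) + V(-1)*3)*(-44 + 161) = ((4 + 0*5) - 24*3)*(-44 + 161) = ((4 + 0) - 72)*117 = (4 - 72)*117 = -68*117 = -7956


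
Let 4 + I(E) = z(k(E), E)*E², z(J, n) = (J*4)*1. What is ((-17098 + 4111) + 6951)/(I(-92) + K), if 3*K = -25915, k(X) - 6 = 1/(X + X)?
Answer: -18108/582929 ≈ -0.031064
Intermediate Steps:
k(X) = 6 + 1/(2*X) (k(X) = 6 + 1/(X + X) = 6 + 1/(2*X))
z(J, n) = 4*J (z(J, n) = (4*J)*1 = 4*J)
K = -25915/3 (K = (⅓)*(-25915) = -25915/3 ≈ -8638.3)
I(E) = -4 + E²*(24 + 2/E) (I(E) = -4 + (4*(6 + 1/(2*E)))*E² = -4 + (24 + 2/E)*E² = -4 + E²*(24 + 2/E))
((-17098 + 4111) + 6951)/(I(-92) + K) = ((-17098 + 4111) + 6951)/((-4 + 2*(-92)*(1 + 12*(-92))) - 25915/3) = (-12987 + 6951)/((-4 + 2*(-92)*(1 - 1104)) - 25915/3) = -6036/((-4 + 2*(-92)*(-1103)) - 25915/3) = -6036/((-4 + 202952) - 25915/3) = -6036/(202948 - 25915/3) = -6036/582929/3 = -6036*3/582929 = -18108/582929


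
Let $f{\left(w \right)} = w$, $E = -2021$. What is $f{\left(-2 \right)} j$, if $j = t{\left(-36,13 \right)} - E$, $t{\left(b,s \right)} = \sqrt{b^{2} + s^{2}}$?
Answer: $-4042 - 2 \sqrt{1465} \approx -4118.5$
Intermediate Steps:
$j = 2021 + \sqrt{1465}$ ($j = \sqrt{\left(-36\right)^{2} + 13^{2}} - -2021 = \sqrt{1296 + 169} + 2021 = \sqrt{1465} + 2021 = 2021 + \sqrt{1465} \approx 2059.3$)
$f{\left(-2 \right)} j = - 2 \left(2021 + \sqrt{1465}\right) = -4042 - 2 \sqrt{1465}$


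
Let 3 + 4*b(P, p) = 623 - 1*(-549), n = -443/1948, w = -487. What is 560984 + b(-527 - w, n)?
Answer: 2245105/4 ≈ 5.6128e+5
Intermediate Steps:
n = -443/1948 (n = -443*1/1948 = -443/1948 ≈ -0.22741)
b(P, p) = 1169/4 (b(P, p) = -3/4 + (623 - 1*(-549))/4 = -3/4 + (623 + 549)/4 = -3/4 + (1/4)*1172 = -3/4 + 293 = 1169/4)
560984 + b(-527 - w, n) = 560984 + 1169/4 = 2245105/4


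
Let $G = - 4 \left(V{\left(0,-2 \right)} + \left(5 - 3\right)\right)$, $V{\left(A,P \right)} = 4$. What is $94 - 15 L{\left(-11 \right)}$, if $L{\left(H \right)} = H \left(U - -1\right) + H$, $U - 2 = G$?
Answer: $-3206$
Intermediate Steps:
$G = -24$ ($G = - 4 \left(4 + \left(5 - 3\right)\right) = - 4 \left(4 + 2\right) = \left(-4\right) 6 = -24$)
$U = -22$ ($U = 2 - 24 = -22$)
$L{\left(H \right)} = - 20 H$ ($L{\left(H \right)} = H \left(-22 - -1\right) + H = H \left(-22 + 1\right) + H = H \left(-21\right) + H = - 21 H + H = - 20 H$)
$94 - 15 L{\left(-11 \right)} = 94 - 15 \left(\left(-20\right) \left(-11\right)\right) = 94 - 3300 = -3206$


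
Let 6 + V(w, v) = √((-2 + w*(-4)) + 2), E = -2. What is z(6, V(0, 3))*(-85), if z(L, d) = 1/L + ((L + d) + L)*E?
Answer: 6035/6 ≈ 1005.8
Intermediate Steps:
V(w, v) = -6 + 2*√(-w) (V(w, v) = -6 + √((-2 + w*(-4)) + 2) = -6 + √((-2 - 4*w) + 2) = -6 + √(-4*w) = -6 + 2*√(-w))
z(L, d) = 1/L - 4*L - 2*d (z(L, d) = 1/L + ((L + d) + L)*(-2) = 1/L + (d + 2*L)*(-2) = 1/L + (-4*L - 2*d) = 1/L - 4*L - 2*d)
z(6, V(0, 3))*(-85) = (1/6 - 4*6 - 2*(-6 + 2*√(-1*0)))*(-85) = (⅙ - 24 - 2*(-6 + 2*√0))*(-85) = (⅙ - 24 - 2*(-6 + 2*0))*(-85) = (⅙ - 24 - 2*(-6 + 0))*(-85) = (⅙ - 24 - 2*(-6))*(-85) = (⅙ - 24 + 12)*(-85) = -71/6*(-85) = 6035/6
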